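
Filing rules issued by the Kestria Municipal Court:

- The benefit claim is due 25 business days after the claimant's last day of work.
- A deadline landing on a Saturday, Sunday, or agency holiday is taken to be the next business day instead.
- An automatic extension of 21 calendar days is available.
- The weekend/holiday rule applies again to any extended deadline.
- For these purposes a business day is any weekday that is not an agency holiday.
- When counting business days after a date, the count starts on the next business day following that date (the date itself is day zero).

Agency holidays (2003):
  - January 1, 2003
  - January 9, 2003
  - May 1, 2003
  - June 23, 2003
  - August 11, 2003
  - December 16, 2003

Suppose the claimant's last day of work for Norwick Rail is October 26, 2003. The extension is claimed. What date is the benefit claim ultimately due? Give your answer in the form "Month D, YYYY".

December 19, 2003

Counting 25 business days after October 26, 2003 (skipping weekends and listed holidays) reaches November 28, 2003.
November 28, 2003 (Friday) is already a business day.
With the 21-day extension, November 28, 2003 becomes December 19, 2003.
December 19, 2003 falls on a Friday, which is a business day, so no adjustment is needed.
Final deadline: December 19, 2003.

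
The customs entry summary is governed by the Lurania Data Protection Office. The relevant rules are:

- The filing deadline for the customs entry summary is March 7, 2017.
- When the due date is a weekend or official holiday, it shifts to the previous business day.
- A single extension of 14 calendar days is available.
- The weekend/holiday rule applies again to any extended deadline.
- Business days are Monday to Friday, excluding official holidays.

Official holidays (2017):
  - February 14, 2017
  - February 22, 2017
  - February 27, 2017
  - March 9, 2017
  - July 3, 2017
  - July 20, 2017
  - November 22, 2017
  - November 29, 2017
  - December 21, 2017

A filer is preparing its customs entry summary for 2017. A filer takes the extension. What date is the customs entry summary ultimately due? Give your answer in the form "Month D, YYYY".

The stated deadline is March 7, 2017.
March 7, 2017 falls on a Tuesday, which is a business day, so no adjustment is needed.
With the 14-day extension, March 7, 2017 becomes March 21, 2017.
March 21, 2017 (Tuesday) is already a business day.
Final deadline: March 21, 2017.

March 21, 2017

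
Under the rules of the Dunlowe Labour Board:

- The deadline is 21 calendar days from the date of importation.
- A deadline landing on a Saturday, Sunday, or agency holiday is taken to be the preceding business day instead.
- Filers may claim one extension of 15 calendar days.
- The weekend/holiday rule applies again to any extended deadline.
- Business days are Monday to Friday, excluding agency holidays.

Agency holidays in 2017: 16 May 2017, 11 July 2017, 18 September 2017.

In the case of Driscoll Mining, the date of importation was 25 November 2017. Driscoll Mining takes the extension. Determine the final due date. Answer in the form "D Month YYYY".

29 December 2017

Trigger date 25 November 2017 + 21 calendar days = 16 December 2017.
16 December 2017 is a Saturday, so it moves to the preceding business day, 15 December 2017 (Friday).
Add the 15 calendar-day extension to 15 December 2017: 30 December 2017.
30 December 2017 is a Saturday, so it moves to the preceding business day, 29 December 2017 (Friday).
Final deadline: 29 December 2017.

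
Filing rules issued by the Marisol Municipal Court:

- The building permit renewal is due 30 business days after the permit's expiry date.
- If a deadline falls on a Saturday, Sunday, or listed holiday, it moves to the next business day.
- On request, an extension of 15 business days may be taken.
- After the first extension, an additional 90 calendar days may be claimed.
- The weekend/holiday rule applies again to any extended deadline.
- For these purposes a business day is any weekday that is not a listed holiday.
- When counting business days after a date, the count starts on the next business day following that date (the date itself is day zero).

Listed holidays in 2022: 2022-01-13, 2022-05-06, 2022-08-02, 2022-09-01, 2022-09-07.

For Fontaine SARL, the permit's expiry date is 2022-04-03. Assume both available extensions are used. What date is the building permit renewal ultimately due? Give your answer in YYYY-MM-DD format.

30 business days after 2022-04-03, excluding weekends and holidays, is 2022-05-16.
Since 2022-05-16 is a Monday and not a holiday, the date is unchanged.
Counting 15 further business days from 2022-05-16 reaches 2022-06-06.
2022-06-06 falls on a Monday, which is a business day, so no adjustment is needed.
With the 90-day extension, 2022-06-06 becomes 2022-09-04.
2022-09-04 is a Sunday; the next business day is 2022-09-05 (Monday).
The final due date is 2022-09-05.

2022-09-05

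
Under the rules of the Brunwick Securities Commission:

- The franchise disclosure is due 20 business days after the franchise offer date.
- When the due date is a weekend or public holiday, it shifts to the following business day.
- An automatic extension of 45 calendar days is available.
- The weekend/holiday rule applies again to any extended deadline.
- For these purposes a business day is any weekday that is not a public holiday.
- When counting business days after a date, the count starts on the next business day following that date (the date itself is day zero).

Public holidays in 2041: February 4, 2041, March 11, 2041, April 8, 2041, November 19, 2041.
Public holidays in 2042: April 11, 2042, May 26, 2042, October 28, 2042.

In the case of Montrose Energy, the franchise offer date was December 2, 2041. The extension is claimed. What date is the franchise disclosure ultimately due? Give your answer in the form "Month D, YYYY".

Starting the day after December 2, 2041 and counting 20 business days lands on December 30, 2041.
December 30, 2041 falls on a Monday, which is a business day, so no adjustment is needed.
Applying the 45-calendar-day extension: December 30, 2041 + 45 days = February 13, 2042.
February 13, 2042 (Thursday) is already a business day.
Deadline: February 13, 2042.

February 13, 2042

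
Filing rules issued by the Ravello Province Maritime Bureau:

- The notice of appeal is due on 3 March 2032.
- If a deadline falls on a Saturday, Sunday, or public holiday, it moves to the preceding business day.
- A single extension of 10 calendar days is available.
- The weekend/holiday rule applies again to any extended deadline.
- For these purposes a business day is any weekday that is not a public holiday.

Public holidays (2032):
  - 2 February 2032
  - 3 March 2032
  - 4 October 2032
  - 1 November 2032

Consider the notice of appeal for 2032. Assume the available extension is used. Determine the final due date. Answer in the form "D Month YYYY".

Start from the fixed due date, 3 March 2032.
3 March 2032 falls on a listed holiday. Rolling to the preceding business day gives 2 March 2032, a Tuesday.
With the 10-day extension, 2 March 2032 becomes 12 March 2032.
12 March 2032 falls on a Friday, which is a business day, so no adjustment is needed.
Deadline: 12 March 2032.

12 March 2032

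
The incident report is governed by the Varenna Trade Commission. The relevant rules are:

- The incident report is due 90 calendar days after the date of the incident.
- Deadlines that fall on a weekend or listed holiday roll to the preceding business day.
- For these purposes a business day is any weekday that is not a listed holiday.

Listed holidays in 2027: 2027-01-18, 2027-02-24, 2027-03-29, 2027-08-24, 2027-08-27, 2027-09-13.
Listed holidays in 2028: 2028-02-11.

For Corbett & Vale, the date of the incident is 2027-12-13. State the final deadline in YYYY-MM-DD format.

2028-03-10

90 calendar days after 2027-12-13 is 2028-03-12.
2028-03-12 falls on a Sunday. Rolling to the preceding business day gives 2028-03-10, a Friday.
So the filing is due 2028-03-10.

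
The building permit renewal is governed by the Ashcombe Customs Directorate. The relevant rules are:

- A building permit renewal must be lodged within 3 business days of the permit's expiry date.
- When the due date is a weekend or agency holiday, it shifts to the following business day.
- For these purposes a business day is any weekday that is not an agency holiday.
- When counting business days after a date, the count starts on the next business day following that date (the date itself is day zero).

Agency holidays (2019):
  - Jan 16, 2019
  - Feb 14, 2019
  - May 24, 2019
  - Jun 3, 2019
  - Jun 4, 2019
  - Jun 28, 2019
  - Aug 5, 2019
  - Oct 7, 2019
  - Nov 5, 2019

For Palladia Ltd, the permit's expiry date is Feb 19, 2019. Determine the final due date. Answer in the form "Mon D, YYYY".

3 business days after Feb 19, 2019, excluding weekends and holidays, is Feb 22, 2019.
Since Feb 22, 2019 is a Friday and not a holiday, the date is unchanged.
The final due date is Feb 22, 2019.

Feb 22, 2019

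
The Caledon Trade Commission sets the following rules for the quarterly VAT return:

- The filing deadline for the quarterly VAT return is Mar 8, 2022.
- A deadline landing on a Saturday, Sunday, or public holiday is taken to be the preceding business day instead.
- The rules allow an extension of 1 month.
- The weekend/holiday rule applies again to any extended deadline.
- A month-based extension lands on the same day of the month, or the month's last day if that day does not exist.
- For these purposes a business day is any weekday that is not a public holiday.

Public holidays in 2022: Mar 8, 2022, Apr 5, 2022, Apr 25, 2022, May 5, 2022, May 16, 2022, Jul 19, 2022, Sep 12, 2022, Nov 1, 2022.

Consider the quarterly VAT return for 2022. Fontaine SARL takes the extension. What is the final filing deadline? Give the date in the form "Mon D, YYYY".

Start from the fixed due date, Mar 8, 2022.
Mar 8, 2022 is a listed holiday, so it moves to the preceding business day, Mar 7, 2022 (Monday).
Applying the 1 month extension: 1 month after Mar 7, 2022 is Apr 7, 2022.
Since Apr 7, 2022 is a Thursday and not a holiday, the date is unchanged.
So the filing is due Apr 7, 2022.

Apr 7, 2022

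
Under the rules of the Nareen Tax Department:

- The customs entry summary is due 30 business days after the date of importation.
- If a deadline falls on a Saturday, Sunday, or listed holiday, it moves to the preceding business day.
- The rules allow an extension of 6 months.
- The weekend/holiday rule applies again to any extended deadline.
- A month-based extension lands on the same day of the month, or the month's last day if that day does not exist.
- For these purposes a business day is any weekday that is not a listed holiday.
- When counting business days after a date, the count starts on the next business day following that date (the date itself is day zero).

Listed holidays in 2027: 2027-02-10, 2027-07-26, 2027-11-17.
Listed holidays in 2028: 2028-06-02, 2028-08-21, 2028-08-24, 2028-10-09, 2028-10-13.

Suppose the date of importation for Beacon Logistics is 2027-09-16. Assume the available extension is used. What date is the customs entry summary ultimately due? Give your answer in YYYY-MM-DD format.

2028-04-28

Starting the day after 2027-09-16 and counting 30 business days lands on 2027-10-28.
2027-10-28 (Thursday) is already a business day.
Add 6 months to 2027-10-28: 2028-04-28.
2028-04-28 falls on a Friday, which is a business day, so no adjustment is needed.
The final due date is 2028-04-28.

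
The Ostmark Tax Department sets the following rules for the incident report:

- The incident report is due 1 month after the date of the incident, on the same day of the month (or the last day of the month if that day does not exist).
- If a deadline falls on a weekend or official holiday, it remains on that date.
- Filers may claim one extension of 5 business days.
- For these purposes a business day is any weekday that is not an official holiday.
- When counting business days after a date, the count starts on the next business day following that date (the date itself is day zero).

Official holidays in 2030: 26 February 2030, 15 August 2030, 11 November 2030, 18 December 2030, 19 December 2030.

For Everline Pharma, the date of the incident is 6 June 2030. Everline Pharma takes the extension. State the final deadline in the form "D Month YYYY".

12 July 2030

1 month from 6 June 2030 is 6 July 2030.
6 July 2030 falls on a Saturday. The rules make no weekend/holiday allowance, so it remains 6 July 2030.
Counting 5 further business days from 6 July 2030 reaches 12 July 2030.
12 July 2030 is a Friday; no weekend or holiday adjustment applies.
So the filing is due 12 July 2030.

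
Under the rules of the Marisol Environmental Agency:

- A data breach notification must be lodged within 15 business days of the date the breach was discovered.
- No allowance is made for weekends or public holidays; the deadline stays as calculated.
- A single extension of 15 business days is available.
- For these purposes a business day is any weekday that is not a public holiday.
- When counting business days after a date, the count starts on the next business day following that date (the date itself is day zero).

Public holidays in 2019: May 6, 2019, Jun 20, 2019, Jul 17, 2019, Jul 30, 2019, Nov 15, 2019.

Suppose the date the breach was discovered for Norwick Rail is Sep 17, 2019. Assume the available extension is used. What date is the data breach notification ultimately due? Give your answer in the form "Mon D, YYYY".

Counting 15 business days after Sep 17, 2019 (skipping weekends and listed holidays) reaches Oct 8, 2019.
No adjustment is made for weekends or holidays, so Oct 8, 2019 stands.
Counting 15 further business days from Oct 8, 2019 reaches Oct 29, 2019.
Oct 29, 2019 falls on a Tuesday. The rules make no weekend/holiday allowance, so it remains Oct 29, 2019.
The final due date is Oct 29, 2019.

Oct 29, 2019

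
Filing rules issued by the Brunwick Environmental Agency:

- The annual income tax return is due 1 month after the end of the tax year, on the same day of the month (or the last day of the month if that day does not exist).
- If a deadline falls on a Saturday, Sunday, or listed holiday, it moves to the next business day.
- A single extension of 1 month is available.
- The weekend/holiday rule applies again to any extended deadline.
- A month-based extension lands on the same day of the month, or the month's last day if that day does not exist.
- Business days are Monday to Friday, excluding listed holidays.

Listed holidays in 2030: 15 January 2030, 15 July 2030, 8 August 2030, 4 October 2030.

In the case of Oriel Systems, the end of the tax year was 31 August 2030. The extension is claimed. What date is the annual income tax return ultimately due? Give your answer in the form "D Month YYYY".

1 month after 31 August 2030, on the same day of the month, is 30 September 2030 (day 31 does not exist in September, so the month's last day is used).
30 September 2030 (Monday) is already a business day.
Add 1 month to 30 September 2030: 30 October 2030.
30 October 2030 falls on a Wednesday, which is a business day, so no adjustment is needed.
Final deadline: 30 October 2030.

30 October 2030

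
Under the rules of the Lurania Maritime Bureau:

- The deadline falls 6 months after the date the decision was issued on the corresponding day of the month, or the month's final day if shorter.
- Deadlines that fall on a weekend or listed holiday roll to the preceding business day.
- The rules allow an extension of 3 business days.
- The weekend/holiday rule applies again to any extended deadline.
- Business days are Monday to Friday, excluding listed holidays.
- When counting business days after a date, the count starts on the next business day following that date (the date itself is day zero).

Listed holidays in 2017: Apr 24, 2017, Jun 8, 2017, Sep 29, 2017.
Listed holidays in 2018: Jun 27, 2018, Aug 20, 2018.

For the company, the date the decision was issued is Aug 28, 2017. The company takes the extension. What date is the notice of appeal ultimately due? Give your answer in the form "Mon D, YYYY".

6 months after Aug 28, 2017, on the same day of the month, is Feb 28, 2018.
Feb 28, 2018 (Wednesday) is already a business day.
Counting 3 further business days from Feb 28, 2018 reaches Mar 5, 2018.
Since Mar 5, 2018 is a Monday and not a holiday, the date is unchanged.
The final due date is Mar 5, 2018.

Mar 5, 2018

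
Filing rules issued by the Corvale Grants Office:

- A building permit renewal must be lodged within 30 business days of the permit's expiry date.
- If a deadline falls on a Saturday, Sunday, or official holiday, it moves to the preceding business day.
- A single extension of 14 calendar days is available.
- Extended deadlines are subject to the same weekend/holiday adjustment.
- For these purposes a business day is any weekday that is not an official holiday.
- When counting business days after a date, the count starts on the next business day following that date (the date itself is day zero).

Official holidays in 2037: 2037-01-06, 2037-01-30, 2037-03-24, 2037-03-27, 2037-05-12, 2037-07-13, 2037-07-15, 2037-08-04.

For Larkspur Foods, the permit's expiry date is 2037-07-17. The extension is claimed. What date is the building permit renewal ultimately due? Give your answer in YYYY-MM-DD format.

Starting the day after 2037-07-17 and counting 30 business days lands on 2037-08-31.
2037-08-31 falls on a Monday, which is a business day, so no adjustment is needed.
With the 14-day extension, 2037-08-31 becomes 2037-09-14.
2037-09-14 is a Monday and not a listed holiday, so it stands.
The final due date is 2037-09-14.

2037-09-14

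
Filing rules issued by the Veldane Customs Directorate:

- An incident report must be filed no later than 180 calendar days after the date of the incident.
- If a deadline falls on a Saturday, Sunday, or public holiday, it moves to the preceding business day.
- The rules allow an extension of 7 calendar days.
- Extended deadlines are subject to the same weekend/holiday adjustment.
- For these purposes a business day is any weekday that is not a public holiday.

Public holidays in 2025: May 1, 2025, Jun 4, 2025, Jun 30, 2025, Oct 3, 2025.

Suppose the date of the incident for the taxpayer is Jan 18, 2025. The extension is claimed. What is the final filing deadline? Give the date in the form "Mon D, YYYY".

Adding 180 calendar days to Jan 18, 2025 gives Jul 17, 2025.
Jul 17, 2025 falls on a Thursday, which is a business day, so no adjustment is needed.
The 7-calendar-day extension moves the deadline from Jul 17, 2025 to Jul 24, 2025.
Jul 24, 2025 falls on a Thursday, which is a business day, so no adjustment is needed.
So the filing is due Jul 24, 2025.

Jul 24, 2025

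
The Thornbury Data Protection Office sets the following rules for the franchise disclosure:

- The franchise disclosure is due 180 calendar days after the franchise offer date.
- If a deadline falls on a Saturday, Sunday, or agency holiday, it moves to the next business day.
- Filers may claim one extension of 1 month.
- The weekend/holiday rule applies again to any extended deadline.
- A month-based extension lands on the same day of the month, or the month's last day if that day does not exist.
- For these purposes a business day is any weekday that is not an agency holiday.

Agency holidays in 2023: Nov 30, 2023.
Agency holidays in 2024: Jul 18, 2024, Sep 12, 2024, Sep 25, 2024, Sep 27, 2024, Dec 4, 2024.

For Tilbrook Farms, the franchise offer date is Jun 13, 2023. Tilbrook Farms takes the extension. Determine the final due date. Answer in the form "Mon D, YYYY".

Jan 11, 2024

From Jun 13, 2023, 180 calendar days later is Dec 10, 2023.
Dec 10, 2023 is a Sunday; the next business day is Dec 11, 2023 (Monday).
Add 1 month to Dec 11, 2023: Jan 11, 2024.
Jan 11, 2024 is a Thursday and not a listed holiday, so it stands.
The final due date is Jan 11, 2024.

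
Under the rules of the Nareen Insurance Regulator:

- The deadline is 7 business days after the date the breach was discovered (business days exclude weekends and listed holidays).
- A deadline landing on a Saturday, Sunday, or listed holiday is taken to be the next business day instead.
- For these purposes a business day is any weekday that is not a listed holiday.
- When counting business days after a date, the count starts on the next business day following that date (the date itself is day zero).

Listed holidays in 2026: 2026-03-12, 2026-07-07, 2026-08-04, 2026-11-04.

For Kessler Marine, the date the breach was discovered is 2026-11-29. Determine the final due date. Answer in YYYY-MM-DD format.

7 business days after 2026-11-29, excluding weekends and holidays, is 2026-12-08.
2026-12-08 (Tuesday) is already a business day.
Deadline: 2026-12-08.

2026-12-08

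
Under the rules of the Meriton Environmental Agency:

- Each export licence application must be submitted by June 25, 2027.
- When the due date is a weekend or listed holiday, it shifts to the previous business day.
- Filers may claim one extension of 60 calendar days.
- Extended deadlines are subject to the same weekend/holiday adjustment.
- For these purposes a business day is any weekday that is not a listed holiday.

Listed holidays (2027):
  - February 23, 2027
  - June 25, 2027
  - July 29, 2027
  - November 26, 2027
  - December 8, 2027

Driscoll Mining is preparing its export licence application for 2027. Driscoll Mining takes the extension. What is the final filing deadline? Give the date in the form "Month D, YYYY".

The statutory due date is June 25, 2027.
Because June 25, 2027 is a listed holiday, the deadline becomes June 24, 2027 (Thursday).
Applying the 60-calendar-day extension: June 24, 2027 + 60 days = August 23, 2027.
August 23, 2027 (Monday) is already a business day.
Deadline: August 23, 2027.

August 23, 2027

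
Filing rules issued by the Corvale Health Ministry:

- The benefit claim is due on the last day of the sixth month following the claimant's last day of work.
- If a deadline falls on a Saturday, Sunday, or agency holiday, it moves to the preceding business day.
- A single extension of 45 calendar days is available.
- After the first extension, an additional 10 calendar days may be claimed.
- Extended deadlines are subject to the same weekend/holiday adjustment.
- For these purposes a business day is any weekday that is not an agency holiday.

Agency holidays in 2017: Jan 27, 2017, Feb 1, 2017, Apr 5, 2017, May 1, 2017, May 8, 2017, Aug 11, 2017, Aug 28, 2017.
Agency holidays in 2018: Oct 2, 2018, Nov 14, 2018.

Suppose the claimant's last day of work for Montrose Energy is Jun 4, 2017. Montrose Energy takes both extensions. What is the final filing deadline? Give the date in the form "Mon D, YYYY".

6 months after Jun 4, 2017 falls in December 2017; the last day of that month is Dec 31, 2017.
Dec 31, 2017 falls on a Sunday. Rolling to the preceding business day gives Dec 29, 2017, a Friday.
With the 45-day extension, Dec 29, 2017 becomes Feb 12, 2018.
Feb 12, 2018 (Monday) is already a business day.
With the 10-day extension, Feb 12, 2018 becomes Feb 22, 2018.
Feb 22, 2018 is a Thursday and not a listed holiday, so it stands.
So the filing is due Feb 22, 2018.

Feb 22, 2018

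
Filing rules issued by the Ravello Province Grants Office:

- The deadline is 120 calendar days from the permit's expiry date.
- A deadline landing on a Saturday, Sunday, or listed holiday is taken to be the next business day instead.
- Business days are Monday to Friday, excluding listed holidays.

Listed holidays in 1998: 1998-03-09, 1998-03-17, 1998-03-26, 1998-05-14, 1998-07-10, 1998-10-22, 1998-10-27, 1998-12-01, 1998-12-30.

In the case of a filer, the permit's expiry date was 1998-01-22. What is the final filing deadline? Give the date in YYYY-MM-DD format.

Trigger date 1998-01-22 + 120 calendar days = 1998-05-22.
1998-05-22 (Friday) is already a business day.
So the filing is due 1998-05-22.

1998-05-22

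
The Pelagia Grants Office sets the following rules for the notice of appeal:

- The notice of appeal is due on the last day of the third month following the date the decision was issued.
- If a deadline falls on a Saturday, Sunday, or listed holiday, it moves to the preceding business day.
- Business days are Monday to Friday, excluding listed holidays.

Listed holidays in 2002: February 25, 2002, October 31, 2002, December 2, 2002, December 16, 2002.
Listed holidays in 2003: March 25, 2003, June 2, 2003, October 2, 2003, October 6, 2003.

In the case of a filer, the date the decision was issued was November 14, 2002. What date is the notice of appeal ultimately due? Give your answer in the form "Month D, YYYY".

3 months after November 14, 2002 is February 2003; that month ends on February 28, 2003.
February 28, 2003 falls on a Friday, which is a business day, so no adjustment is needed.
Deadline: February 28, 2003.

February 28, 2003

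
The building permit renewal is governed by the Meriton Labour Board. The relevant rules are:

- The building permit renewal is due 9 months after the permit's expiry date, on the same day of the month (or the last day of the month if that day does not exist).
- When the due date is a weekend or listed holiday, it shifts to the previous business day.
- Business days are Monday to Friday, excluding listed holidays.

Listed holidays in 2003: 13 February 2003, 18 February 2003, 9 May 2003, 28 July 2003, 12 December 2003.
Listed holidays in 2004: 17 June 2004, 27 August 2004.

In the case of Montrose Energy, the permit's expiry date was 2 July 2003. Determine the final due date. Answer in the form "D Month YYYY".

Moving 9 months forward from 2 July 2003 on the corresponding day gives 2 April 2004.
2 April 2004 is a Friday and not a listed holiday, so it stands.
Deadline: 2 April 2004.

2 April 2004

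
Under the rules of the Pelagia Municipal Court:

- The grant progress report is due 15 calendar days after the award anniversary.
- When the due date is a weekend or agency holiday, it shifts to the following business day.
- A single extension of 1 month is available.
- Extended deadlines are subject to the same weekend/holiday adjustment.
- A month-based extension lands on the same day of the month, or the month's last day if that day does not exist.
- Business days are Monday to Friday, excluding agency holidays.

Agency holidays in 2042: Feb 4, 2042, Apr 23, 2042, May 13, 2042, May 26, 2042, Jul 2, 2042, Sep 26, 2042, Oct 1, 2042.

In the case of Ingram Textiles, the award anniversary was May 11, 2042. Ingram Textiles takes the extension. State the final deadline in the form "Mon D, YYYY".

Jun 27, 2042

15 calendar days after May 11, 2042 is May 26, 2042.
May 26, 2042 falls on a listed holiday. Rolling to the next business day gives May 27, 2042, a Tuesday.
Add 1 month to May 27, 2042: Jun 27, 2042.
Jun 27, 2042 (Friday) is already a business day.
So the filing is due Jun 27, 2042.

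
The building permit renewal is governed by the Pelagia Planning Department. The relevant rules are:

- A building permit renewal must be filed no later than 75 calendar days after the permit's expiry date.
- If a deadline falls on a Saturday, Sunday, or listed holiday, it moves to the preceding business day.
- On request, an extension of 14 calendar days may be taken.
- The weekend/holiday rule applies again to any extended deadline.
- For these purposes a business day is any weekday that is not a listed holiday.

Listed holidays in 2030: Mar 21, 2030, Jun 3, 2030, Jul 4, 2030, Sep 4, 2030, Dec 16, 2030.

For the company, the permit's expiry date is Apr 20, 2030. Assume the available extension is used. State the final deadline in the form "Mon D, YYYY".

Jul 17, 2030

75 calendar days after Apr 20, 2030 is Jul 4, 2030.
Because Jul 4, 2030 is a listed holiday, the deadline becomes Jul 3, 2030 (Wednesday).
Applying the 14-calendar-day extension: Jul 3, 2030 + 14 days = Jul 17, 2030.
Since Jul 17, 2030 is a Wednesday and not a holiday, the date is unchanged.
So the filing is due Jul 17, 2030.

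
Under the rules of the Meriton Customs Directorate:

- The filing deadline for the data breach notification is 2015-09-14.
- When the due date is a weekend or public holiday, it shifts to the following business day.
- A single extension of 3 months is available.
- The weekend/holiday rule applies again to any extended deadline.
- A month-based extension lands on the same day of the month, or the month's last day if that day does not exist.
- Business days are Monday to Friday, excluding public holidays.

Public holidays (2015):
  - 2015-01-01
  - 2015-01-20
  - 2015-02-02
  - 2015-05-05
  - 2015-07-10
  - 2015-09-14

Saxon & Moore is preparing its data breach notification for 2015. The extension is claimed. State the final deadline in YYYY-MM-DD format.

The statutory due date is 2015-09-14.
2015-09-14 falls on a listed holiday. Rolling to the next business day gives 2015-09-15, a Tuesday.
The 3 months extension carries 2015-09-15 to 2015-12-15.
2015-12-15 is a Tuesday and not a listed holiday, so it stands.
The final due date is 2015-12-15.

2015-12-15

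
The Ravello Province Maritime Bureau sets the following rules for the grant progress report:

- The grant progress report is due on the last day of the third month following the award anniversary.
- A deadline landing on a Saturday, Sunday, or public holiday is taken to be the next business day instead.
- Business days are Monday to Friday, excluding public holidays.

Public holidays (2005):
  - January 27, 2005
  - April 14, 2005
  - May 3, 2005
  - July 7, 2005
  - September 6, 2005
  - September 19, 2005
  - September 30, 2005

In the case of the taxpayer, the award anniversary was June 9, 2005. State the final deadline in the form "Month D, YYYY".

3 months after June 9, 2005 is September 2005; that month ends on September 30, 2005.
September 30, 2005 is a listed holiday, so it moves to the next business day, October 3, 2005 (Monday).
Final deadline: October 3, 2005.

October 3, 2005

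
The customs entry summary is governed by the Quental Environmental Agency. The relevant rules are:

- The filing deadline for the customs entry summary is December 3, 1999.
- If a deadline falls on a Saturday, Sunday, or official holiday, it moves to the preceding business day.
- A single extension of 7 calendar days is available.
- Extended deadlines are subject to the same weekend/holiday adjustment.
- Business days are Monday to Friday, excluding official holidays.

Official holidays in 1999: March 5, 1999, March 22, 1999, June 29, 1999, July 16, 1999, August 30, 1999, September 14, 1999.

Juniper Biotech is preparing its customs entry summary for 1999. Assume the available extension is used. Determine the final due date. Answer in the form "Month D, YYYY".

Start from the fixed due date, December 3, 1999.
December 3, 1999 (Friday) is already a business day.
Applying the 7-calendar-day extension: December 3, 1999 + 7 days = December 10, 1999.
December 10, 1999 (Friday) is already a business day.
The final due date is December 10, 1999.

December 10, 1999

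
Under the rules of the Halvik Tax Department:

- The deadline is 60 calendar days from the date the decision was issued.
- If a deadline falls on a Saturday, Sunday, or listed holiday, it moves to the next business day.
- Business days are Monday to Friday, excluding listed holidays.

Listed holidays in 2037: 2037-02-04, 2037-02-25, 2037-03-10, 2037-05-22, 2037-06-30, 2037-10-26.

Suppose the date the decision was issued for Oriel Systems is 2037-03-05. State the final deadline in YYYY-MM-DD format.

60 calendar days after 2037-03-05 is 2037-05-04.
2037-05-04 is a Monday and not a listed holiday, so it stands.
The final due date is 2037-05-04.

2037-05-04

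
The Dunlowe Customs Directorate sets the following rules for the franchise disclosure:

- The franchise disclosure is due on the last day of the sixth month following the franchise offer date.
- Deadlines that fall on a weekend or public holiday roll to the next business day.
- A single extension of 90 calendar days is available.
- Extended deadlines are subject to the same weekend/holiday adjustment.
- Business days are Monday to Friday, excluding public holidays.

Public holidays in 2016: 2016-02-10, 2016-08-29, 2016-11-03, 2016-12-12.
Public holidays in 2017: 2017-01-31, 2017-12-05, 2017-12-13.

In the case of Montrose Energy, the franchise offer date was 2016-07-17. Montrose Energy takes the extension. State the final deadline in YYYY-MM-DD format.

6 months after 2016-07-17 falls in January 2017; the last day of that month is 2017-01-31.
2017-01-31 is a listed holiday, so it moves to the next business day, 2017-02-01 (Wednesday).
Add the 90 calendar-day extension to 2017-02-01: 2017-05-02.
2017-05-02 falls on a Tuesday, which is a business day, so no adjustment is needed.
The final due date is 2017-05-02.

2017-05-02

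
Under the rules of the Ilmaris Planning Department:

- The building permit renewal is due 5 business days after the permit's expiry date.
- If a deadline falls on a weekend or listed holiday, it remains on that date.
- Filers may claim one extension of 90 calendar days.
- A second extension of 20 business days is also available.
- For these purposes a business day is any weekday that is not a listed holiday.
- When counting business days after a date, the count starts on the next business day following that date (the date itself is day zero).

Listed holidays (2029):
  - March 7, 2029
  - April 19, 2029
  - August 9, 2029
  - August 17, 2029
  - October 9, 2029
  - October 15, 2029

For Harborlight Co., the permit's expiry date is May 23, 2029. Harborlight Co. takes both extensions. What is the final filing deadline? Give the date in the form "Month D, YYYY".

September 25, 2029

5 business days after May 23, 2029, excluding weekends and holidays, is May 30, 2029.
No adjustment is made for weekends or holidays, so May 30, 2029 stands.
The 90-calendar-day extension moves the deadline from May 30, 2029 to August 28, 2029.
August 28, 2029 falls on a Tuesday. The rules make no weekend/holiday allowance, so it remains August 28, 2029.
The 20-business-day extension runs from August 28, 2029 to September 25, 2029.
September 25, 2029 falls on a Tuesday. The rules make no weekend/holiday allowance, so it remains September 25, 2029.
So the filing is due September 25, 2029.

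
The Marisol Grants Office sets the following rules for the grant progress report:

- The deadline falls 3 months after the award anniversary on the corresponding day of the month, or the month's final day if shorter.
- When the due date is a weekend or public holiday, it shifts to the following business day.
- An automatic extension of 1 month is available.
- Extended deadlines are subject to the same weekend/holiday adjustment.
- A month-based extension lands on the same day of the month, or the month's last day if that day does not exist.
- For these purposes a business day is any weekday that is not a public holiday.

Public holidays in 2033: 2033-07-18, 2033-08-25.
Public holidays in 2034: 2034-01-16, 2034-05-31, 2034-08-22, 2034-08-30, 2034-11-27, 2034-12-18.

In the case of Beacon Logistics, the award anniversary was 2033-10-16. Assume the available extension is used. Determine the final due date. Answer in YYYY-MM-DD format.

Moving 3 months forward from 2033-10-16 on the corresponding day gives 2034-01-16.
Because 2034-01-16 is a listed holiday, the deadline becomes 2034-01-17 (Tuesday).
Add 1 month to 2034-01-17: 2034-02-17.
2034-02-17 (Friday) is already a business day.
The final due date is 2034-02-17.

2034-02-17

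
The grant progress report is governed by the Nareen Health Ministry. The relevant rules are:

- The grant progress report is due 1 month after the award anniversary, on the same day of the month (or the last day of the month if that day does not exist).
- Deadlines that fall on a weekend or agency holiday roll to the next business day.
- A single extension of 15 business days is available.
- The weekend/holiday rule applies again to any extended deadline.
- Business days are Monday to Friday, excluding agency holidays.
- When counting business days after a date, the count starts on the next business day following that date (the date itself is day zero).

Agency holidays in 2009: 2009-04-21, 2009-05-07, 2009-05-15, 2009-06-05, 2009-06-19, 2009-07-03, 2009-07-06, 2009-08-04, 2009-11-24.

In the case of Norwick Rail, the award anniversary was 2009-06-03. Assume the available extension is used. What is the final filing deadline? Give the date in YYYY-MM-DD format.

1 month after 2009-06-03, on the same day of the month, is 2009-07-03.
2009-07-03 is a listed holiday, so it moves to the next business day, 2009-07-07 (Tuesday).
Applying the 15-business-day extension: 15 business days after 2009-07-07 is 2009-07-28.
2009-07-28 (Tuesday) is already a business day.
The final due date is 2009-07-28.

2009-07-28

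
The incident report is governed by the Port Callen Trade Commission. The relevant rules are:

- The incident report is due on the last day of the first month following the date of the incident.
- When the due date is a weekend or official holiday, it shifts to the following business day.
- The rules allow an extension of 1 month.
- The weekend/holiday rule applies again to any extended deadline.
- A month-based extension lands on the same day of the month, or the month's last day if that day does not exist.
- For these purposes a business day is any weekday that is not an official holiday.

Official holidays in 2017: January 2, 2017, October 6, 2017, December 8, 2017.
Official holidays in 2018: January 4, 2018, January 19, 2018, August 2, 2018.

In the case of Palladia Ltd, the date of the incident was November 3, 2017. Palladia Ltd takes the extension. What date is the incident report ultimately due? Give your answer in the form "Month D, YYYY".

The first month after November 3, 2017 is December 2017, whose last day is December 31, 2017.
Because December 31, 2017 is a Sunday, the deadline becomes January 1, 2018 (Monday).
Applying the 1 month extension: 1 month after January 1, 2018 is February 1, 2018.
February 1, 2018 (Thursday) is already a business day.
The final due date is February 1, 2018.

February 1, 2018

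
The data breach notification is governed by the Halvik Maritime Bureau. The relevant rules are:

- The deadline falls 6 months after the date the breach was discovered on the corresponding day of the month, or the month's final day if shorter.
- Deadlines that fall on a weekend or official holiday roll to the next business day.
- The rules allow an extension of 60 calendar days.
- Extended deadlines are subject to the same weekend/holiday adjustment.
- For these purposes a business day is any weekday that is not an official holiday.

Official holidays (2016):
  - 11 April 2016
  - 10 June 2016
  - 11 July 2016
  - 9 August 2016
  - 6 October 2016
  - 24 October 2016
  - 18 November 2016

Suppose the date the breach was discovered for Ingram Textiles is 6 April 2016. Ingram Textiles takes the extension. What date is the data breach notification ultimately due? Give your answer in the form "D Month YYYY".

6 months after 6 April 2016, on the same day of the month, is 6 October 2016.
6 October 2016 falls on a listed holiday. Rolling to the next business day gives 7 October 2016, a Friday.
With the 60-day extension, 7 October 2016 becomes 6 December 2016.
Since 6 December 2016 is a Tuesday and not a holiday, the date is unchanged.
Deadline: 6 December 2016.

6 December 2016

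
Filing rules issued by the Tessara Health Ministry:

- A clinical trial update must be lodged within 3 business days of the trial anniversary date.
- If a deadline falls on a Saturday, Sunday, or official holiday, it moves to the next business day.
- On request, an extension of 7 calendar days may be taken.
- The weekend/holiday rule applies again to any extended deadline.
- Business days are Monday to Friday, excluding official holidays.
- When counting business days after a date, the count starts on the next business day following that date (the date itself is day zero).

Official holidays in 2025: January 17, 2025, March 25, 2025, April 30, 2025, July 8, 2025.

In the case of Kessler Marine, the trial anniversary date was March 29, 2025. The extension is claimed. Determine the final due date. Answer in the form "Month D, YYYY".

Counting 3 business days after March 29, 2025 (skipping weekends and listed holidays) reaches April 2, 2025.
April 2, 2025 (Wednesday) is already a business day.
Applying the 7-calendar-day extension: April 2, 2025 + 7 days = April 9, 2025.
Since April 9, 2025 is a Wednesday and not a holiday, the date is unchanged.
Deadline: April 9, 2025.

April 9, 2025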